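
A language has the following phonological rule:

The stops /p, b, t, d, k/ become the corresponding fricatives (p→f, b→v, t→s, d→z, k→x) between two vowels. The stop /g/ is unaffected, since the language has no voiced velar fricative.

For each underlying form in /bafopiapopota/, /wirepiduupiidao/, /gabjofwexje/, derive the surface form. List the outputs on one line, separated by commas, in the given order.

bafofiafofosa, wirefizuufiizao, gabjofwexje

/bafopiapopota/: /p/ is a stop between vowels /o/ and /i/, so it spirantizes to the fricative [f]. /p/ is a stop between vowels /a/ and /o/, so it spirantizes to the fricative [f]. /p/ is a stop between vowels /o/ and /o/, so it spirantizes to the fricative [f]. /t/ is a stop between vowels /o/ and /a/, so it spirantizes to the fricative [s]. → [bafofiafofosa].
/wirepiduupiidao/: /p/ is a stop between vowels /e/ and /i/, so it spirantizes to the fricative [f]. /d/ is a stop between vowels /i/ and /u/, so it spirantizes to the fricative [z]. /p/ is a stop between vowels /u/ and /i/, so it spirantizes to the fricative [f]. /d/ is a stop between vowels /i/ and /a/, so it spirantizes to the fricative [z]. → [wirefizuufiizao].
/gabjofwexje/: the rule's environment is not met; surfaces unchanged as [gabjofwexje].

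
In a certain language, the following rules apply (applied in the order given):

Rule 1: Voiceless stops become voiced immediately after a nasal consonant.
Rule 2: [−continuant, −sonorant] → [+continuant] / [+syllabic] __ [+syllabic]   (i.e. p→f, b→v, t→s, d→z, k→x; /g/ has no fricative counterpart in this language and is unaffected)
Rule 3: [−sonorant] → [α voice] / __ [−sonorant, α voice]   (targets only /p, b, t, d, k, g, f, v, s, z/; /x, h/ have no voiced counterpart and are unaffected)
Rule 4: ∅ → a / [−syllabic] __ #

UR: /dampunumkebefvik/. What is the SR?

dambunumgevevvika

Rule 1 (post-nasal voicing): /p/ is a voiceless stop immediately after the nasal /m/, so it voices to [b]. /k/ is a voiceless stop immediately after the nasal /m/, so it voices to [g]. /dampunumkebefvik/ → dambunumgebefvik.
Rule 2 (intervocalic spirantization): /b/ is a stop between vowels /e/ and /e/, so it spirantizes to the fricative [v]. /dambunumgebefvik/ → dambunumgevefvik.
Rule 3 (regressive voicing assimilation): /f/ precedes the voiced obstruent /v/, so it voices to [v] by assimilation. /dambunumgevefvik/ → dambunumgevevvik.
Rule 4 (final a-epenthesis): the form ends in the consonant /k/, so [a] is inserted word-finally. /dambunumgevevvik/ → dambunumgevevvika.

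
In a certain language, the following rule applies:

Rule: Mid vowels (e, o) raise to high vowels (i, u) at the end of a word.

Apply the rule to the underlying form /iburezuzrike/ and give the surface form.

iburezuzriki

/e/ is a mid vowel in word-final position, so it raises to [i].
The other instance of /e/ does not occur in the required environment and remains unchanged.
Surface form: [iburezuzriki].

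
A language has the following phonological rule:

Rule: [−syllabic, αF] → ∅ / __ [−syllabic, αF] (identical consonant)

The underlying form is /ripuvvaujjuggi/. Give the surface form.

/vv/ is a geminate; the first /v/ deletes.
/jj/ is a geminate; the first /j/ deletes.
/gg/ is a geminate; the first /g/ deletes.
Surface form: [ripuvaujugi].

ripuvaujugi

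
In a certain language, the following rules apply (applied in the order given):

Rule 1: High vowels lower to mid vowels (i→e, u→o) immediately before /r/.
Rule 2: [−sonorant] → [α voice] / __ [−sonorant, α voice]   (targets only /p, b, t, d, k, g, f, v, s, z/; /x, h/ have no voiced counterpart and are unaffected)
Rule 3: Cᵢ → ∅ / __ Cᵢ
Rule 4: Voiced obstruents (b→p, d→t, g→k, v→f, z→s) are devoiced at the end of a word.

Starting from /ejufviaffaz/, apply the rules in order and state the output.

Rule 1 (pre-rhotic lowering): no segment meets the environment; /ejufviaffaz/ is unchanged.
Rule 2 (regressive voicing assimilation): /f/ precedes the voiced obstruent /v/, so it voices to [v] by assimilation. /ejufviaffaz/ → ejuvviaffaz.
Rule 3 (degemination): /vv/ is a geminate; the first /v/ deletes. /ff/ is a geminate; the first /f/ deletes. /ejuvviaffaz/ → ejuviafaz.
Rule 4 (final devoicing): /z/ is a voiced obstruent in word-final position, so it devoices to [s]. /ejuviafaz/ → ejuviafas.

ejuviafas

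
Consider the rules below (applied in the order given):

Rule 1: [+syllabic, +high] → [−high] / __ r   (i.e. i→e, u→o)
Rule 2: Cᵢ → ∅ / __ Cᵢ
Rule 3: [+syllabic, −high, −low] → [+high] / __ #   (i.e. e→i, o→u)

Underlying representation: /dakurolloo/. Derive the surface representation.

Rule 1 (pre-rhotic lowering): /u/ is a high vowel immediately before /r/, so it lowers to [o]. /dakurolloo/ → dakorolloo.
Rule 2 (degemination): /ll/ is a geminate; the first /l/ deletes. /dakorolloo/ → dakoroloo.
Rule 3 (final vowel raising): /o/ is a mid vowel in word-final position, so it raises to [u]. /dakoroloo/ → dakorolou.

dakorolou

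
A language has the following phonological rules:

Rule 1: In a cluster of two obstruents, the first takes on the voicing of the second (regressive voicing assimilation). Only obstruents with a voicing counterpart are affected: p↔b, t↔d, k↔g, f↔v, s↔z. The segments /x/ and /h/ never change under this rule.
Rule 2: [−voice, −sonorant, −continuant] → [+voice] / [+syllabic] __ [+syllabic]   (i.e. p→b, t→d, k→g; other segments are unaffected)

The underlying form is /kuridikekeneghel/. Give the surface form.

Rule 1 (regressive voicing assimilation): /g/ precedes the voiceless obstruent /h/, so it devoices to [k] by assimilation. /kuridikekeneghel/ → kuridikekenekhel.
Rule 2 (intervocalic voicing): /k/ is a voiceless stop between vowels /i/ and /e/, so it voices to [g]. /k/ is a voiceless stop between vowels /e/ and /e/, so it voices to [g]. /kuridikekenekhel/ → kuridigegenekhel.

kuridigegenekhel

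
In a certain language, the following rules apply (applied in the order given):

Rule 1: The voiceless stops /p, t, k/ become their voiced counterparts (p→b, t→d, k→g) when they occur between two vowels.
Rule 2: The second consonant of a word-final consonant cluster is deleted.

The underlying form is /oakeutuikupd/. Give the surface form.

oageuduigup

Rule 1 (intervocalic voicing): /k/ is a voiceless stop between vowels /a/ and /e/, so it voices to [g]. /t/ is a voiceless stop between vowels /u/ and /u/, so it voices to [d]. /k/ is a voiceless stop between vowels /i/ and /u/, so it voices to [g]. /oakeutuikupd/ → oageuduigupd.
Rule 2 (final cluster simplification): /d/ is the second consonant of a word-final cluster /pd/, so it deletes. /oageuduigupd/ → oageuduigup.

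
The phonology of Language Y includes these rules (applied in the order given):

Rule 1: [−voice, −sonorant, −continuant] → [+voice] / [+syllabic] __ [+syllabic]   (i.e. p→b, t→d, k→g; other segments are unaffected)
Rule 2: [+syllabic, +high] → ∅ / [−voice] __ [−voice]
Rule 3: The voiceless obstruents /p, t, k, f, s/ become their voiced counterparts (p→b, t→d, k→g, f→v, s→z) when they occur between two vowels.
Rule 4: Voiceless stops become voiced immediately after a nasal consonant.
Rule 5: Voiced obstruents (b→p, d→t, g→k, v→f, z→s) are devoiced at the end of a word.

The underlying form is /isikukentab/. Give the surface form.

Rule 1 (intervocalic voicing): /k/ is a voiceless stop between vowels /i/ and /u/, so it voices to [g]. /k/ is a voiceless stop between vowels /u/ and /e/, so it voices to [g]. /isikukentab/ → isigugentab.
Rule 2 (high vowel syncope): no segment meets the environment; /isigugentab/ is unchanged.
Rule 3 (intervocalic voicing): /s/ is a voiceless obstruent between vowels /i/ and /i/, so it voices to [z]. /isigugentab/ → izigugentab.
Rule 4 (post-nasal voicing): /t/ is a voiceless stop immediately after the nasal /n/, so it voices to [d]. /izigugentab/ → izigugendab.
Rule 5 (final devoicing): /b/ is a voiced obstruent in word-final position, so it devoices to [p]. /izigugendab/ → izigugendap.

izigugendap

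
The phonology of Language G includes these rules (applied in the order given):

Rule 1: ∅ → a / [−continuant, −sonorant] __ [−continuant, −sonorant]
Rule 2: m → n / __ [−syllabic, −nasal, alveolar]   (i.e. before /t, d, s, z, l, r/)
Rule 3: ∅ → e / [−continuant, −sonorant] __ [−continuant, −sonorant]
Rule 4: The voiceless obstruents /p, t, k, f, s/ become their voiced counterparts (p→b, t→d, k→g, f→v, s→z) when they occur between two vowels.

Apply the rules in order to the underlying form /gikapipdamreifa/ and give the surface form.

Rule 1 (stop-cluster a-epenthesis): /p/ and /d/ form a stop–stop cluster, so [a] is inserted between them. /gikapipdamreifa/ → gikapipadamreifa.
Rule 2 (nasal place assimilation): /m/ precedes the alveolar consonant /r/, so it assimilates in place to [n]. /gikapipadamreifa/ → gikapipadanreifa.
Rule 3 (stop-cluster e-epenthesis): no segment meets the environment; /gikapipadanreifa/ is unchanged.
Rule 4 (intervocalic voicing): /k/ is a voiceless obstruent between vowels /i/ and /a/, so it voices to [g]. /p/ is a voiceless obstruent between vowels /a/ and /i/, so it voices to [b]. /p/ is a voiceless obstruent between vowels /i/ and /a/, so it voices to [b]. /f/ is a voiceless obstruent between vowels /i/ and /a/, so it voices to [v]. /gikapipadanreifa/ → gigabibadanreiva.

gigabibadanreiva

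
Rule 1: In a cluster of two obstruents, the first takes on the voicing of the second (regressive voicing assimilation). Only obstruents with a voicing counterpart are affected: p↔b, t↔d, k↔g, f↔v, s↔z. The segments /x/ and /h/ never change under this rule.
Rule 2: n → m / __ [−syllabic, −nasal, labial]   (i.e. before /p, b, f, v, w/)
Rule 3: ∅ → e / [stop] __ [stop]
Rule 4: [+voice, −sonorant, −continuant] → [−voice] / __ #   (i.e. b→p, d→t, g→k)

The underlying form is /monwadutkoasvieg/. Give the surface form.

Rule 1 (regressive voicing assimilation): /s/ precedes the voiced obstruent /v/, so it voices to [z] by assimilation. /monwadutkoasvieg/ → monwadutkoazvieg.
Rule 2 (nasal place assimilation): /n/ precedes the labial consonant /w/, so it assimilates in place to [m]. /monwadutkoazvieg/ → momwadutkoazvieg.
Rule 3 (stop-cluster e-epenthesis): /t/ and /k/ form a stop–stop cluster, so [e] is inserted between them. /momwadutkoazvieg/ → momwadutekoazvieg.
Rule 4 (final devoicing): /g/ is a voiced stop in word-final position, so it devoices to [k]. /momwadutekoazvieg/ → momwadutekoazviek.

momwadutekoazviek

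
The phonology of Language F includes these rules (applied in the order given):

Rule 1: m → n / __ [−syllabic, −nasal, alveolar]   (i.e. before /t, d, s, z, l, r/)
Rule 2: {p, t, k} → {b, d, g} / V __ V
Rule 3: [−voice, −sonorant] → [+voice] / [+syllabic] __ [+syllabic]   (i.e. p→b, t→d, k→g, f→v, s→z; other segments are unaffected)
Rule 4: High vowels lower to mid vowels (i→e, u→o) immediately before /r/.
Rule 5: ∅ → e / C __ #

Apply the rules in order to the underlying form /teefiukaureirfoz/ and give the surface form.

teeviugaoreerfoze

Rule 1 (nasal place assimilation): no segment meets the environment; /teefiukaureirfoz/ is unchanged.
Rule 2 (intervocalic voicing): /k/ is a voiceless stop between vowels /u/ and /a/, so it voices to [g]. /teefiukaureirfoz/ → teefiugaureirfoz.
Rule 3 (intervocalic voicing): /f/ is a voiceless obstruent between vowels /e/ and /i/, so it voices to [v]. /teefiugaureirfoz/ → teeviugaureirfoz.
Rule 4 (pre-rhotic lowering): /u/ is a high vowel immediately before /r/, so it lowers to [o]. /i/ is a high vowel immediately before /r/, so it lowers to [e]. /teeviugaureirfoz/ → teeviugaoreerfoz.
Rule 5 (final e-epenthesis): the form ends in the consonant /z/, so [e] is inserted word-finally. /teeviugaoreerfoz/ → teeviugaoreerfoze.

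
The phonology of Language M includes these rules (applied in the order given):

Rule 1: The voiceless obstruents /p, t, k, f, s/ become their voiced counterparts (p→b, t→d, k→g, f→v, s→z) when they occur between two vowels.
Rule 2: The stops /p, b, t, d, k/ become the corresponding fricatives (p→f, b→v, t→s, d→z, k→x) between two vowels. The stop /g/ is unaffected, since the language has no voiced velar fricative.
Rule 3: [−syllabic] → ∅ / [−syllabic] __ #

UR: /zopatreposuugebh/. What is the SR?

zovatrevozuugeb

Rule 1 (intervocalic voicing): /p/ is a voiceless obstruent between vowels /o/ and /a/, so it voices to [b]. /p/ is a voiceless obstruent between vowels /e/ and /o/, so it voices to [b]. /s/ is a voiceless obstruent between vowels /o/ and /u/, so it voices to [z]. /zopatreposuugebh/ → zobatrebozuugebh.
Rule 2 (intervocalic spirantization): /b/ is a stop between vowels /o/ and /a/, so it spirantizes to the fricative [v]. /b/ is a stop between vowels /e/ and /o/, so it spirantizes to the fricative [v]. /zobatrebozuugebh/ → zovatrevozuugebh.
Rule 3 (final cluster simplification): /h/ is the second consonant of a word-final cluster /bh/, so it deletes. /zovatrevozuugebh/ → zovatrevozuugeb.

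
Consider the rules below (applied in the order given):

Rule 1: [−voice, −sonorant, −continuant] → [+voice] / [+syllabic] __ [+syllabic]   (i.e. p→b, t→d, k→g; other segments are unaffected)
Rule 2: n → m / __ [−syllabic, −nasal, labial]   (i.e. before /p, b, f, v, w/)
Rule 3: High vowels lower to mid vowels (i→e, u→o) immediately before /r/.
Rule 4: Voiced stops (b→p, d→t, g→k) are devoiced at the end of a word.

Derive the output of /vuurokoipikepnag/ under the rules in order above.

Rule 1 (intervocalic voicing): /k/ is a voiceless stop between vowels /o/ and /o/, so it voices to [g]. /p/ is a voiceless stop between vowels /i/ and /i/, so it voices to [b]. /k/ is a voiceless stop between vowels /i/ and /e/, so it voices to [g]. /vuurokoipikepnag/ → vuurogoibigepnag.
Rule 2 (nasal place assimilation): no segment meets the environment; /vuurogoibigepnag/ is unchanged.
Rule 3 (pre-rhotic lowering): /u/ is a high vowel immediately before /r/, so it lowers to [o]. /vuurogoibigepnag/ → vuorogoibigepnag.
Rule 4 (final devoicing): /g/ is a voiced stop in word-final position, so it devoices to [k]. /vuorogoibigepnag/ → vuorogoibigepnak.

vuorogoibigepnak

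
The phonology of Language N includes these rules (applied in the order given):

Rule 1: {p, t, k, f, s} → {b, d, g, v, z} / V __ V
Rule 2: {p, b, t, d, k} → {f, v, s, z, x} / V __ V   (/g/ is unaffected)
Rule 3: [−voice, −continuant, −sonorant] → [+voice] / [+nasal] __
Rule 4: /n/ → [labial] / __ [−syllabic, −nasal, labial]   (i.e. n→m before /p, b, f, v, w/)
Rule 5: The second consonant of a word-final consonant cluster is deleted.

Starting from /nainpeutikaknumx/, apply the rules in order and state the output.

Rule 1 (intervocalic voicing): /t/ is a voiceless obstruent between vowels /u/ and /i/, so it voices to [d]. /k/ is a voiceless obstruent between vowels /i/ and /a/, so it voices to [g]. /nainpeutikaknumx/ → nainpeudigaknumx.
Rule 2 (intervocalic spirantization): /d/ is a stop between vowels /u/ and /i/, so it spirantizes to the fricative [z]. /nainpeudigaknumx/ → nainpeuzigaknumx.
Rule 3 (post-nasal voicing): /p/ is a voiceless stop immediately after the nasal /n/, so it voices to [b]. /nainpeuzigaknumx/ → nainbeuzigaknumx.
Rule 4 (nasal place assimilation): /n/ precedes the labial consonant /b/, so it assimilates in place to [m]. /nainbeuzigaknumx/ → naimbeuzigaknumx.
Rule 5 (final cluster simplification): /x/ is the second consonant of a word-final cluster /mx/, so it deletes. /naimbeuzigaknumx/ → naimbeuzigaknum.

naimbeuzigaknum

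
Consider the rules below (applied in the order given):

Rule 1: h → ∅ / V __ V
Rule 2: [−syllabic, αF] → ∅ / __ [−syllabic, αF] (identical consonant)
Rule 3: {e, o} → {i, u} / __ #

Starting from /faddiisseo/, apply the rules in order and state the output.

fadiiseu

Rule 1 (intervocalic h-deletion): no segment meets the environment; /faddiisseo/ is unchanged.
Rule 2 (degemination): /dd/ is a geminate; the first /d/ deletes. /ss/ is a geminate; the first /s/ deletes. /faddiisseo/ → fadiiseo.
Rule 3 (final vowel raising): /o/ is a mid vowel in word-final position, so it raises to [u]. /fadiiseo/ → fadiiseu.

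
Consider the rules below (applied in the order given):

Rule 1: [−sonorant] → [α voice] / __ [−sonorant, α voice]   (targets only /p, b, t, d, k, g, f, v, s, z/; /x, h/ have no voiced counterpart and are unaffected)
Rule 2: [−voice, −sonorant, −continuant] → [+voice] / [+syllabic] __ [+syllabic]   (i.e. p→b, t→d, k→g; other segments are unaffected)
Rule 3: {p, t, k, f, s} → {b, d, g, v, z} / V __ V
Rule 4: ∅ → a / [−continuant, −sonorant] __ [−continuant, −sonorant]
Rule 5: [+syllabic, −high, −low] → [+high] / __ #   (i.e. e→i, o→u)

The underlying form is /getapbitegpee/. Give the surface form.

gedababidekapei

Rule 1 (regressive voicing assimilation): /p/ precedes the voiced obstruent /b/, so it voices to [b] by assimilation. /g/ precedes the voiceless obstruent /p/, so it devoices to [k] by assimilation. /getapbitegpee/ → getabbitekpee.
Rule 2 (intervocalic voicing): /t/ is a voiceless stop between vowels /e/ and /a/, so it voices to [d]. /t/ is a voiceless stop between vowels /i/ and /e/, so it voices to [d]. /getabbitekpee/ → gedabbidekpee.
Rule 3 (intervocalic voicing): no segment meets the environment; /gedabbidekpee/ is unchanged.
Rule 4 (stop-cluster a-epenthesis): /b/ and /b/ form a stop–stop cluster, so [a] is inserted between them. /k/ and /p/ form a stop–stop cluster, so [a] is inserted between them. /gedabbidekpee/ → gedababidekapee.
Rule 5 (final vowel raising): /e/ is a mid vowel in word-final position, so it raises to [i]. /gedababidekapee/ → gedababidekapei.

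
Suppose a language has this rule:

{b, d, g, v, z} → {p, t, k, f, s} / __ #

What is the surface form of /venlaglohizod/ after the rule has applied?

Scanning /venlaglohizod/: /v/ at position 1 is not in the conditioning environment; /g/ at position 6 is not in the conditioning environment; /z/ at position 11 is not in the conditioning environment; /d/ is a voiced obstruent in word-final position, so it devoices to [t].
Result: [venlaglohizot].

venlaglohizot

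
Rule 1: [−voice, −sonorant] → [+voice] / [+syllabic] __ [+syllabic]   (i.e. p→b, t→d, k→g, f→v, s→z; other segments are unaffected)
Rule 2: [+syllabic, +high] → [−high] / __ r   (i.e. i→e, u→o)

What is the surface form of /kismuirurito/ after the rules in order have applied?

kismuerorido

Rule 1 (intervocalic voicing): /t/ is a voiceless obstruent between vowels /i/ and /o/, so it voices to [d]. /kismuirurito/ → kismuirurido.
Rule 2 (pre-rhotic lowering): /i/ is a high vowel immediately before /r/, so it lowers to [e]. /u/ is a high vowel immediately before /r/, so it lowers to [o]. /kismuirurido/ → kismuerorido.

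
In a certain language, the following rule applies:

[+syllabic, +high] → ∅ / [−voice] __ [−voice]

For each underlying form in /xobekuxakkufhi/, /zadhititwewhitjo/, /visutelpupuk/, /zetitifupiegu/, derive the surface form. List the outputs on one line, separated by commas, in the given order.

/xobekuxakkufhi/: /u/ is a high vowel flanked by voiceless consonants /k/ and /x/, so it deletes. /u/ is a high vowel flanked by voiceless consonants /k/ and /f/, so it deletes. → [xobekxakkfhi].
/zadhititwewhitjo/: /i/ is a high vowel flanked by voiceless consonants /h/ and /t/, so it deletes. /i/ is a high vowel flanked by voiceless consonants /t/ and /t/, so it deletes. /i/ is a high vowel flanked by voiceless consonants /h/ and /t/, so it deletes. → [zadhttwewhtjo].
/visutelpupuk/: /u/ is a high vowel flanked by voiceless consonants /s/ and /t/, so it deletes. /u/ is a high vowel flanked by voiceless consonants /p/ and /p/, so it deletes. /u/ is a high vowel flanked by voiceless consonants /p/ and /k/, so it deletes. → [vistelppk].
/zetitifupiegu/: /i/ is a high vowel flanked by voiceless consonants /t/ and /t/, so it deletes. /i/ is a high vowel flanked by voiceless consonants /t/ and /f/, so it deletes. /u/ is a high vowel flanked by voiceless consonants /f/ and /p/, so it deletes. → [zettfpiegu].

xobekxakkfhi, zadhttwewhtjo, vistelppk, zettfpiegu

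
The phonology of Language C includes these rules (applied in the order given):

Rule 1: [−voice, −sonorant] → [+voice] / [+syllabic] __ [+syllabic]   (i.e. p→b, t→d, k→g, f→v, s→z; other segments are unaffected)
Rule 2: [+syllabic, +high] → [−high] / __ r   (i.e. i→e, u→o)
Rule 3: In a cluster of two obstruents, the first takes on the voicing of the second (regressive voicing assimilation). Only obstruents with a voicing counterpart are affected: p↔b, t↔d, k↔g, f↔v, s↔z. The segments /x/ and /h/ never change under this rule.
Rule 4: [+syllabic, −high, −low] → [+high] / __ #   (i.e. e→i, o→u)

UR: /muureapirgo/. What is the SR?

Rule 1 (intervocalic voicing): /p/ is a voiceless obstruent between vowels /a/ and /i/, so it voices to [b]. /muureapirgo/ → muureabirgo.
Rule 2 (pre-rhotic lowering): /u/ is a high vowel immediately before /r/, so it lowers to [o]. /i/ is a high vowel immediately before /r/, so it lowers to [e]. /muureabirgo/ → muoreabergo.
Rule 3 (regressive voicing assimilation): no segment meets the environment; /muoreabergo/ is unchanged.
Rule 4 (final vowel raising): /o/ is a mid vowel in word-final position, so it raises to [u]. /muoreabergo/ → muoreabergu.

muoreabergu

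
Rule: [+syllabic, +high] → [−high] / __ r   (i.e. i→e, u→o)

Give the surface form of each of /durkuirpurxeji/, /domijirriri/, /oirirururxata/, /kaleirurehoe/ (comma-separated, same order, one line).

dorkuerporxeji, domijerreri, oererororxata, kaleerorehoe

/durkuirpurxeji/: /u/ is a high vowel immediately before /r/, so it lowers to [o]. /i/ is a high vowel immediately before /r/, so it lowers to [e]. /u/ is a high vowel immediately before /r/, so it lowers to [o]. → [dorkuerporxeji].
/domijirriri/: /i/ is a high vowel immediately before /r/, so it lowers to [e]. /i/ is a high vowel immediately before /r/, so it lowers to [e]. → [domijerreri].
/oirirururxata/: /i/ is a high vowel immediately before /r/, so it lowers to [e]. /i/ is a high vowel immediately before /r/, so it lowers to [e]. /u/ is a high vowel immediately before /r/, so it lowers to [o]. /u/ is a high vowel immediately before /r/, so it lowers to [o]. → [oererororxata].
/kaleirurehoe/: /i/ is a high vowel immediately before /r/, so it lowers to [e]. /u/ is a high vowel immediately before /r/, so it lowers to [o]. → [kaleerorehoe].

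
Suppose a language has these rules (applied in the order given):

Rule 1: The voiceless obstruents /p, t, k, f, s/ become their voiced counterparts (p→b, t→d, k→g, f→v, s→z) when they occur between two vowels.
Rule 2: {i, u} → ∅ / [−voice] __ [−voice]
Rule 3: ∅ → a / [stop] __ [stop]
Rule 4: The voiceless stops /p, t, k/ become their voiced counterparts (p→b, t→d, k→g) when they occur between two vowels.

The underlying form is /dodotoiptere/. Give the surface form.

Rule 1 (intervocalic voicing): /t/ is a voiceless obstruent between vowels /o/ and /o/, so it voices to [d]. /dodotoiptere/ → dododoiptere.
Rule 2 (high vowel syncope): no segment meets the environment; /dododoiptere/ is unchanged.
Rule 3 (stop-cluster a-epenthesis): /p/ and /t/ form a stop–stop cluster, so [a] is inserted between them. /dododoiptere/ → dododoipatere.
Rule 4 (intervocalic voicing): /p/ is a voiceless stop between vowels /i/ and /a/, so it voices to [b]. /t/ is a voiceless stop between vowels /a/ and /e/, so it voices to [d]. /dododoipatere/ → dododoibadere.

dododoibadere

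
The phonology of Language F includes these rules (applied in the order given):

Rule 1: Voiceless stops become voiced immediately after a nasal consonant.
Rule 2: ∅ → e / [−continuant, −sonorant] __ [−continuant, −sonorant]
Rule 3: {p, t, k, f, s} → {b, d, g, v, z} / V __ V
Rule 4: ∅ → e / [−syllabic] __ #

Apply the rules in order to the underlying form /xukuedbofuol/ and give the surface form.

xuguedebovuole

Rule 1 (post-nasal voicing): no segment meets the environment; /xukuedbofuol/ is unchanged.
Rule 2 (stop-cluster e-epenthesis): /d/ and /b/ form a stop–stop cluster, so [e] is inserted between them. /xukuedbofuol/ → xukuedebofuol.
Rule 3 (intervocalic voicing): /k/ is a voiceless obstruent between vowels /u/ and /u/, so it voices to [g]. /f/ is a voiceless obstruent between vowels /o/ and /u/, so it voices to [v]. /xukuedebofuol/ → xuguedebovuol.
Rule 4 (final e-epenthesis): the form ends in the consonant /l/, so [e] is inserted word-finally. /xuguedebovuol/ → xuguedebovuole.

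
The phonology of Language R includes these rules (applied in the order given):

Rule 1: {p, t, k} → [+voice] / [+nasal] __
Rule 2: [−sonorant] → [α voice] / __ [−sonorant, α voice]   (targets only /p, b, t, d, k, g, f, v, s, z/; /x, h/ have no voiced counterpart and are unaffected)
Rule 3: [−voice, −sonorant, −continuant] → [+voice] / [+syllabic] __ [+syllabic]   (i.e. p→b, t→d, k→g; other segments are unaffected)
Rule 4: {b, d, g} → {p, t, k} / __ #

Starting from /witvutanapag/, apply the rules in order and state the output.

Rule 1 (post-nasal voicing): no segment meets the environment; /witvutanapag/ is unchanged.
Rule 2 (regressive voicing assimilation): /t/ precedes the voiced obstruent /v/, so it voices to [d] by assimilation. /witvutanapag/ → widvutanapag.
Rule 3 (intervocalic voicing): /t/ is a voiceless stop between vowels /u/ and /a/, so it voices to [d]. /p/ is a voiceless stop between vowels /a/ and /a/, so it voices to [b]. /widvutanapag/ → widvudanabag.
Rule 4 (final devoicing): /g/ is a voiced stop in word-final position, so it devoices to [k]. /widvudanabag/ → widvudanabak.

widvudanabak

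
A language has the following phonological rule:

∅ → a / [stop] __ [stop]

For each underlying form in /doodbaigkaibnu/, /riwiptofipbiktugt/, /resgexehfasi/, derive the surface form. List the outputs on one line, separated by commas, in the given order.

/doodbaigkaibnu/: /d/ and /b/ form a stop–stop cluster, so [a] is inserted between them. /g/ and /k/ form a stop–stop cluster, so [a] is inserted between them. → [doodabaigakaibnu].
/riwiptofipbiktugt/: /p/ and /t/ form a stop–stop cluster, so [a] is inserted between them. /p/ and /b/ form a stop–stop cluster, so [a] is inserted between them. /k/ and /t/ form a stop–stop cluster, so [a] is inserted between them. /g/ and /t/ form a stop–stop cluster, so [a] is inserted between them. → [riwipatofipabikatugat].
/resgexehfasi/: the rule's environment is not met; surfaces unchanged as [resgexehfasi].

doodabaigakaibnu, riwipatofipabikatugat, resgexehfasi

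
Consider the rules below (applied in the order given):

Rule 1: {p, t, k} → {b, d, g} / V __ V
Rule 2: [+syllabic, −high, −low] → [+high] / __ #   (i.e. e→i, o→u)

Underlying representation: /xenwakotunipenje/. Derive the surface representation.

xenwagodunibenji

Rule 1 (intervocalic voicing): /k/ is a voiceless stop between vowels /a/ and /o/, so it voices to [g]. /t/ is a voiceless stop between vowels /o/ and /u/, so it voices to [d]. /p/ is a voiceless stop between vowels /i/ and /e/, so it voices to [b]. /xenwakotunipenje/ → xenwagodunibenje.
Rule 2 (final vowel raising): /e/ is a mid vowel in word-final position, so it raises to [i]. /xenwagodunibenje/ → xenwagodunibenji.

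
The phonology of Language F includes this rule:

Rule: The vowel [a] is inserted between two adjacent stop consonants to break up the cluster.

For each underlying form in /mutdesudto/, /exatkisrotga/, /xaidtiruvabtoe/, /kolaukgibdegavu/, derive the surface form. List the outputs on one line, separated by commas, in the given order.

/mutdesudto/: /t/ and /d/ form a stop–stop cluster, so [a] is inserted between them. /d/ and /t/ form a stop–stop cluster, so [a] is inserted between them. → [mutadesudato].
/exatkisrotga/: /t/ and /k/ form a stop–stop cluster, so [a] is inserted between them. /t/ and /g/ form a stop–stop cluster, so [a] is inserted between them. → [exatakisrotaga].
/xaidtiruvabtoe/: /d/ and /t/ form a stop–stop cluster, so [a] is inserted between them. /b/ and /t/ form a stop–stop cluster, so [a] is inserted between them. → [xaidatiruvabatoe].
/kolaukgibdegavu/: /k/ and /g/ form a stop–stop cluster, so [a] is inserted between them. /b/ and /d/ form a stop–stop cluster, so [a] is inserted between them. → [kolaukagibadegavu].

mutadesudato, exatakisrotaga, xaidatiruvabatoe, kolaukagibadegavu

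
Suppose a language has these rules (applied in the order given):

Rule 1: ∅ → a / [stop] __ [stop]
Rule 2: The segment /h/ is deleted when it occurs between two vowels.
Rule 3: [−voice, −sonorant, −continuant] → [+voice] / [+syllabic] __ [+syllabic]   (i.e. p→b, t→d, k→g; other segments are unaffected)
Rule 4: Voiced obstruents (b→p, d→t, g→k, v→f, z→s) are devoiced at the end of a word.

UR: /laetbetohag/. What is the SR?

laedabedoak

Rule 1 (stop-cluster a-epenthesis): /t/ and /b/ form a stop–stop cluster, so [a] is inserted between them. /laetbetohag/ → laetabetohag.
Rule 2 (intervocalic h-deletion): /h/ occurs between vowels /o/ and /a/, so it deletes. /laetabetohag/ → laetabetoag.
Rule 3 (intervocalic voicing): /t/ is a voiceless stop between vowels /e/ and /a/, so it voices to [d]. /t/ is a voiceless stop between vowels /e/ and /o/, so it voices to [d]. /laetabetoag/ → laedabedoag.
Rule 4 (final devoicing): /g/ is a voiced obstruent in word-final position, so it devoices to [k]. /laedabedoag/ → laedabedoak.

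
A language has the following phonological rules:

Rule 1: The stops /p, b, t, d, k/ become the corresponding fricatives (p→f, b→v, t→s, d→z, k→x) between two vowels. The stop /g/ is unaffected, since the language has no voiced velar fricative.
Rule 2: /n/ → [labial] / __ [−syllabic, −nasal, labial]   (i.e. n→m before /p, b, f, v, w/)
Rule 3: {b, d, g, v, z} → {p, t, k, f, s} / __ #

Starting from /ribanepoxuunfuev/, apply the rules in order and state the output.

Rule 1 (intervocalic spirantization): /b/ is a stop between vowels /i/ and /a/, so it spirantizes to the fricative [v]. /p/ is a stop between vowels /e/ and /o/, so it spirantizes to the fricative [f]. /ribanepoxuunfuev/ → rivanefoxuunfuev.
Rule 2 (nasal place assimilation): /n/ precedes the labial consonant /f/, so it assimilates in place to [m]. /rivanefoxuunfuev/ → rivanefoxuumfuev.
Rule 3 (final devoicing): /v/ is a voiced obstruent in word-final position, so it devoices to [f]. /rivanefoxuumfuev/ → rivanefoxuumfuef.

rivanefoxuumfuef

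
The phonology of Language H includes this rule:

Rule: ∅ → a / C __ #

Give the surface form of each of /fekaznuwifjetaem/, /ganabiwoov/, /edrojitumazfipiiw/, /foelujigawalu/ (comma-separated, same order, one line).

/fekaznuwifjetaem/: the form ends in the consonant /m/, so [a] is inserted word-finally. → [fekaznuwifjetaema].
/ganabiwoov/: the form ends in the consonant /v/, so [a] is inserted word-finally. → [ganabiwoova].
/edrojitumazfipiiw/: the form ends in the consonant /w/, so [a] is inserted word-finally. → [edrojitumazfipiiwa].
/foelujigawalu/: the rule's environment is not met; surfaces unchanged as [foelujigawalu].

fekaznuwifjetaema, ganabiwoova, edrojitumazfipiiwa, foelujigawalu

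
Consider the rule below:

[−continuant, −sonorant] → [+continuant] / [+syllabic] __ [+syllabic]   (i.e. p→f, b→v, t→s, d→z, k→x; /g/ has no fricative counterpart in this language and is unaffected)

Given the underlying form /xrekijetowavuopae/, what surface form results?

/k/ is a stop between vowels /e/ and /i/, so it spirantizes to the fricative [x].
/t/ is a stop between vowels /e/ and /o/, so it spirantizes to the fricative [s].
/p/ is a stop between vowels /o/ and /a/, so it spirantizes to the fricative [f].
Surface form: [xrexijesowavuofae].

xrexijesowavuofae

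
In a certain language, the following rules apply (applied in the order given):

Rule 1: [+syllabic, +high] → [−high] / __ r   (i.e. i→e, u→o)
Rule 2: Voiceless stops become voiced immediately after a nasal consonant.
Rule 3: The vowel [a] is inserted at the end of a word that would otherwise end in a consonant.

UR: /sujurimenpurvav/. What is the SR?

sujorimenborvava

Rule 1 (pre-rhotic lowering): /u/ is a high vowel immediately before /r/, so it lowers to [o]. /u/ is a high vowel immediately before /r/, so it lowers to [o]. /sujurimenpurvav/ → sujorimenporvav.
Rule 2 (post-nasal voicing): /p/ is a voiceless stop immediately after the nasal /n/, so it voices to [b]. /sujorimenporvav/ → sujorimenborvav.
Rule 3 (final a-epenthesis): the form ends in the consonant /v/, so [a] is inserted word-finally. /sujorimenborvav/ → sujorimenborvava.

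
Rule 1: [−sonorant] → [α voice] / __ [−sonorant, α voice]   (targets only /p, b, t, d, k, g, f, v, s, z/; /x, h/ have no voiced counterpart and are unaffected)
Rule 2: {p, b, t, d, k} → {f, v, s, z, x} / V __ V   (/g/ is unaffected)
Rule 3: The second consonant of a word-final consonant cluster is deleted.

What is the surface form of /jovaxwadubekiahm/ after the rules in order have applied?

Rule 1 (regressive voicing assimilation): no segment meets the environment; /jovaxwadubekiahm/ is unchanged.
Rule 2 (intervocalic spirantization): /d/ is a stop between vowels /a/ and /u/, so it spirantizes to the fricative [z]. /b/ is a stop between vowels /u/ and /e/, so it spirantizes to the fricative [v]. /k/ is a stop between vowels /e/ and /i/, so it spirantizes to the fricative [x]. /jovaxwadubekiahm/ → jovaxwazuvexiahm.
Rule 3 (final cluster simplification): /m/ is the second consonant of a word-final cluster /hm/, so it deletes. /jovaxwazuvexiahm/ → jovaxwazuvexiah.

jovaxwazuvexiah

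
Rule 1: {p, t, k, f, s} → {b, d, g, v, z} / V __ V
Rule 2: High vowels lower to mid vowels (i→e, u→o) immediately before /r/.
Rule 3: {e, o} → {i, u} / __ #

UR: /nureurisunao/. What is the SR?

noreorizunau

Rule 1 (intervocalic voicing): /s/ is a voiceless obstruent between vowels /i/ and /u/, so it voices to [z]. /nureurisunao/ → nureurizunao.
Rule 2 (pre-rhotic lowering): /u/ is a high vowel immediately before /r/, so it lowers to [o]. /u/ is a high vowel immediately before /r/, so it lowers to [o]. /nureurizunao/ → noreorizunao.
Rule 3 (final vowel raising): /o/ is a mid vowel in word-final position, so it raises to [u]. /noreorizunao/ → noreorizunau.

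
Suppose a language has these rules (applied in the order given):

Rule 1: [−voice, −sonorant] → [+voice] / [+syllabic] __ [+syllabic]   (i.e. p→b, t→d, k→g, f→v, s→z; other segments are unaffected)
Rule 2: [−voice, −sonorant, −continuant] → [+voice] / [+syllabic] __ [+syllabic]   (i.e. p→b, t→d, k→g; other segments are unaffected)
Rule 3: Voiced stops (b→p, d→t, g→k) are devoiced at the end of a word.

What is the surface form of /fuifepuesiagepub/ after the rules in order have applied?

Rule 1 (intervocalic voicing): /f/ is a voiceless obstruent between vowels /i/ and /e/, so it voices to [v]. /p/ is a voiceless obstruent between vowels /e/ and /u/, so it voices to [b]. /s/ is a voiceless obstruent between vowels /e/ and /i/, so it voices to [z]. /p/ is a voiceless obstruent between vowels /e/ and /u/, so it voices to [b]. /fuifepuesiagepub/ → fuivebueziagebub.
Rule 2 (intervocalic voicing): no segment meets the environment; /fuivebueziagebub/ is unchanged.
Rule 3 (final devoicing): /b/ is a voiced stop in word-final position, so it devoices to [p]. /fuivebueziagebub/ → fuivebueziagebup.

fuivebueziagebup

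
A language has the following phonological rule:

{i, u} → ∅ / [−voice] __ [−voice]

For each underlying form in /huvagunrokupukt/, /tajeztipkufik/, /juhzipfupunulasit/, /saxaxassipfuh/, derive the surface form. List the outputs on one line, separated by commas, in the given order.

/huvagunrokupukt/: /u/ is a high vowel flanked by voiceless consonants /k/ and /p/, so it deletes. /u/ is a high vowel flanked by voiceless consonants /p/ and /k/, so it deletes. → [huvagunrokpkt].
/tajeztipkufik/: /i/ is a high vowel flanked by voiceless consonants /t/ and /p/, so it deletes. /u/ is a high vowel flanked by voiceless consonants /k/ and /f/, so it deletes. /i/ is a high vowel flanked by voiceless consonants /f/ and /k/, so it deletes. → [tajeztpkfk].
/juhzipfupunulasit/: /u/ is a high vowel flanked by voiceless consonants /f/ and /p/, so it deletes. /i/ is a high vowel flanked by voiceless consonants /s/ and /t/, so it deletes. → [juhzipfpunulast].
/saxaxassipfuh/: /i/ is a high vowel flanked by voiceless consonants /s/ and /p/, so it deletes. /u/ is a high vowel flanked by voiceless consonants /f/ and /h/, so it deletes. → [saxaxasspfh].

huvagunrokpkt, tajeztpkfk, juhzipfpunulast, saxaxasspfh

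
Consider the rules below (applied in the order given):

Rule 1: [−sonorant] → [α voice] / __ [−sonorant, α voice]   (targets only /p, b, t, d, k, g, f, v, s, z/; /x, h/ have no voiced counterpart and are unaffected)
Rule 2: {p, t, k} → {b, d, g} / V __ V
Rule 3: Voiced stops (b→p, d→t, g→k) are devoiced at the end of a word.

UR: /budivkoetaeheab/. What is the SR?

budifkoedaeheap

Rule 1 (regressive voicing assimilation): /v/ precedes the voiceless obstruent /k/, so it devoices to [f] by assimilation. /budivkoetaeheab/ → budifkoetaeheab.
Rule 2 (intervocalic voicing): /t/ is a voiceless stop between vowels /e/ and /a/, so it voices to [d]. /budifkoetaeheab/ → budifkoedaeheab.
Rule 3 (final devoicing): /b/ is a voiced stop in word-final position, so it devoices to [p]. /budifkoedaeheab/ → budifkoedaeheap.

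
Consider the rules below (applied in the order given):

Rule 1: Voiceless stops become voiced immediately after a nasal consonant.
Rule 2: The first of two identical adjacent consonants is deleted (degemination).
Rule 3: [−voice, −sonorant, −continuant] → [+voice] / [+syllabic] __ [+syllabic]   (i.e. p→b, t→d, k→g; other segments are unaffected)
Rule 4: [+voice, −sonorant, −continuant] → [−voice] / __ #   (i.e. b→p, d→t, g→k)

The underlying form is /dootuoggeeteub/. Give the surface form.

dooduogeedeup

Rule 1 (post-nasal voicing): no segment meets the environment; /dootuoggeeteub/ is unchanged.
Rule 2 (degemination): /gg/ is a geminate; the first /g/ deletes. /dootuoggeeteub/ → dootuogeeteub.
Rule 3 (intervocalic voicing): /t/ is a voiceless stop between vowels /o/ and /u/, so it voices to [d]. /t/ is a voiceless stop between vowels /e/ and /e/, so it voices to [d]. /dootuogeeteub/ → dooduogeedeub.
Rule 4 (final devoicing): /b/ is a voiced stop in word-final position, so it devoices to [p]. /dooduogeedeub/ → dooduogeedeup.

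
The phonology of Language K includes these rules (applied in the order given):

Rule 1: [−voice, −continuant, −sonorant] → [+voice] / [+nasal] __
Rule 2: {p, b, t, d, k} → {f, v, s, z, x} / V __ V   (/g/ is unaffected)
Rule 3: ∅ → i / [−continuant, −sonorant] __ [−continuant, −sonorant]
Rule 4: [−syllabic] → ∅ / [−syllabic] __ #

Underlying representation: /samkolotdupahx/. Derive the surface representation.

Rule 1 (post-nasal voicing): /k/ is a voiceless stop immediately after the nasal /m/, so it voices to [g]. /samkolotdupahx/ → samgolotdupahx.
Rule 2 (intervocalic spirantization): /p/ is a stop between vowels /u/ and /a/, so it spirantizes to the fricative [f]. /samgolotdupahx/ → samgolotdufahx.
Rule 3 (stop-cluster i-epenthesis): /t/ and /d/ form a stop–stop cluster, so [i] is inserted between them. /samgolotdufahx/ → samgolotidufahx.
Rule 4 (final cluster simplification): /x/ is the second consonant of a word-final cluster /hx/, so it deletes. /samgolotidufahx/ → samgolotidufah.

samgolotidufah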